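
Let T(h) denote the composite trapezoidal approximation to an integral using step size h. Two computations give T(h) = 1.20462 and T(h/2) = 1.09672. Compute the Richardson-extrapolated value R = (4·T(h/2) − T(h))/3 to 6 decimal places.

1.060753

R = (4·T(h/2) − T(h)) / 3 = (4·1.09672 − 1.20462)/3 = (3.18226)/3 = 1.060753.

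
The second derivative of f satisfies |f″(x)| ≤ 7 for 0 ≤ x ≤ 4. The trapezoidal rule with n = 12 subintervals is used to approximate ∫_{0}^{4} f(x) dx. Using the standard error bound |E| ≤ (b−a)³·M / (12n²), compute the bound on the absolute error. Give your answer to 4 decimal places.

0.2593

|E| ≤ (4)³·7 / (12·12²) = 448/1728 = 0.2593.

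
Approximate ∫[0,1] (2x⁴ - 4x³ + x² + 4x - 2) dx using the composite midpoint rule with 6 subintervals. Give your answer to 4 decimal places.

-0.2643

h = (1 − 0)/6 = 0.166667.
Midpoints m₁,…,m₆ = 0.083333, 0.25, 0.416667, 0.583333, 0.75, 0.916667.
f(m₁)=-1.661941, f(m₂)=-0.9921875, f(m₃)=-0.388792, f(m₄)=0.111208, f(m₅)=0.5078125, f(m₆)=0.838059.
h·[f(m₁) + f(m₂) + f(m₃) + f(m₄) + f(m₅) + f(m₆)] = 0.166667·(-1.585841) = -0.2643.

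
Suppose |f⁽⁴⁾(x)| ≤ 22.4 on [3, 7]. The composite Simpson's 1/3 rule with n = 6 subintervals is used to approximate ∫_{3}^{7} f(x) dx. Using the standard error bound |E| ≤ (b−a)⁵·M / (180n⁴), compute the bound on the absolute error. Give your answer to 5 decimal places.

0.09833

|E| ≤ (4)⁵·22.4 / (180·6⁴) = 22937.6/233280 = 0.09833.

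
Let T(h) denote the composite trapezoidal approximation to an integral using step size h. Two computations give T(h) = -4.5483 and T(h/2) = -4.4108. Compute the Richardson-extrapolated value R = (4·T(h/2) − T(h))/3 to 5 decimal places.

-4.36497

R = (4·T(h/2) − T(h)) / 3 = (4·(-4.4108) − (-4.5483))/3 = (-13.0949)/3 = -4.36497.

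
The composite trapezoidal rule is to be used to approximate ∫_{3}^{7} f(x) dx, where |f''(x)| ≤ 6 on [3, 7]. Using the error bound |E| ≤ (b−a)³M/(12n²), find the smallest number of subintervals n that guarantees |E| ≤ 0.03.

33

Need 384/(12n²) ≤ 0.03.
n² ≥ 384/(12·0.03) = 1066.67 ⇒ n ≥ 32.6599, so the smallest n is 33.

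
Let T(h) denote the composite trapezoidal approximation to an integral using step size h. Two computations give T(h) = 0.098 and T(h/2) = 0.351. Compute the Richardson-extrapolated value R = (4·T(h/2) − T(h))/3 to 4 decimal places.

R = (4·T(h/2) − T(h)) / 3 = (4·0.351 − 0.098)/3 = (1.306)/3 = 0.4353.

0.4353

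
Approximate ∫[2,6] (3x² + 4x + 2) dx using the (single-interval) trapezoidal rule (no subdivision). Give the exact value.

312

T = (b−a)/2 · [f(2) + f(6)] = 2·[22 + 134] = 312.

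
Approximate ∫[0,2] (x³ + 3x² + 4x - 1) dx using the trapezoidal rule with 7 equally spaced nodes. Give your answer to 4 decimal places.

h = (2 − 0)/6 = 0.333333.
Nodes x₀,…,x₆ = 0, 0.333333, 0.666667, 1, 1.333333, 1.666667, 2.
f(x) = x³ + 3x² + 4x - 1: f₀=-1, f₁=0.703704, f₂=3.296296, f₃=7, f₄=12.037037, f₅=18.629630, f₆=27.
(h/2)·[f₀ + 2f₁ + 2f₂ + 2f₃ + 2f₄ + 2f₅ + f₆] = 0.166667·(109.333333) = 18.2222.

18.2222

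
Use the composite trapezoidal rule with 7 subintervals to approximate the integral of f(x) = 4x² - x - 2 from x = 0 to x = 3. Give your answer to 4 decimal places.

h = (3 − 0)/7 = 0.428571.
Nodes x₀,…,x₇ = 0, 0.428571, 0.857143, 1.285714, 1.714286, 2.142857, 2.571429, 3.
f(x) = 4x² - x - 2: f₀=-2, f₁=-1.693878, f₂=0.081633, f₃=3.326531, f₄=8.040816, f₅=14.224490, f₆=21.877551, f₇=31.
(h/2)·[f₀ + 2f₁ + 2f₂ + 2f₃ + 2f₄ + 2f₅ + 2f₆ + f₇] = 0.214286·(120.714286) = 25.8673.

25.8673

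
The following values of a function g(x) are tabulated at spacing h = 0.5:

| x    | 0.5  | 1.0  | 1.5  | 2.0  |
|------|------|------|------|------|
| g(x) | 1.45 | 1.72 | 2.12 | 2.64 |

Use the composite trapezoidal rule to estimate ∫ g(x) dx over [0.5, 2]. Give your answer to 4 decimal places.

h = 0.5, n = 3.
(h/2)·[y₀ + 2y₁ + 2y₂ + y₃] = 0.25·(11.77) = 2.9425.

2.9425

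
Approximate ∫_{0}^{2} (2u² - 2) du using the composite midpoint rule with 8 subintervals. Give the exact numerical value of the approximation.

1.3125

h = (2 − 0)/8 = 0.25.
Midpoints m₁,…,m₈ = 0.125, 0.375, 0.625, 0.875, 1.125, 1.375, 1.625, 1.875.
f(m₁)=-1.96875, f(m₂)=-1.71875, f(m₃)=-1.21875, f(m₄)=-0.46875, f(m₅)=0.53125, f(m₆)=1.78125, f(m₇)=3.28125, f(m₈)=5.03125.
h·[f(m₁) + f(m₂) + f(m₃) + f(m₄) + f(m₅) + f(m₆) + f(m₇) + f(m₈)] = 0.25·(5.25) = 1.3125.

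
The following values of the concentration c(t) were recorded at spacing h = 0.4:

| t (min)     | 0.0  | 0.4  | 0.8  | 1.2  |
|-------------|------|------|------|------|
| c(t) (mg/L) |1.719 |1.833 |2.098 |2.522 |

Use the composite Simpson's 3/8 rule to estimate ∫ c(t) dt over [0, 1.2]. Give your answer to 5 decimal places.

2.40510

h = 0.4, n = 3.
(3h/8)·[y₀ + 3y₁ + 3y₂ + y₃] = 0.15·(16.034) = 2.40510.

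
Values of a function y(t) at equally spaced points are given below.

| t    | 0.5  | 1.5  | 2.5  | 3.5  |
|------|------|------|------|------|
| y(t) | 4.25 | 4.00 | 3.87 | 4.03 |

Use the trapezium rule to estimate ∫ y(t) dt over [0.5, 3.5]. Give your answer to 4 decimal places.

12.0100

h = 1, n = 3.
(h/2)·[y₀ + 2y₁ + 2y₂ + y₃] = 0.5·(24.02) = 12.0100.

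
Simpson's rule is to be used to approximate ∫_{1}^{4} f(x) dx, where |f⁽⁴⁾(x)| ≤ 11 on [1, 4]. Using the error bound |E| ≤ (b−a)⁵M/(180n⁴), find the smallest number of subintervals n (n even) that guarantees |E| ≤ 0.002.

10

Need 2673/(180n⁴) ≤ 0.002.
n⁴ ≥ 2673/(180·0.002) = 7425 ⇒ n ≥ 9.2827, so the smallest even n is 10. (n must be even for Simpson's rule.)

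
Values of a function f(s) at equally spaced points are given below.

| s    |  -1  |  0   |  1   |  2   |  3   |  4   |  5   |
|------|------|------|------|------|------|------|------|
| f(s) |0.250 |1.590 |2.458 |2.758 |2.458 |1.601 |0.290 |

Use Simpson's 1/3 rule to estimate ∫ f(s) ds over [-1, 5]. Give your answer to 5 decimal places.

11.38933

h = 1, n = 6.
(h/3)·[y₀ + 4y₁ + 2y₂ + 4y₃ + 2y₄ + 4y₅ + y₆] = 0.333333·(34.168) = 11.38933.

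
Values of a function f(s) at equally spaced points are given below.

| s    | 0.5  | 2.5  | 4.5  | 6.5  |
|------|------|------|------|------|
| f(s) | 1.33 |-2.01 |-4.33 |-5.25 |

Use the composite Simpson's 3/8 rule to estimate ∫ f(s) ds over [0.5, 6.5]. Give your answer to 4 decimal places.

-17.2050

h = 2, n = 3.
(3h/8)·[y₀ + 3y₁ + 3y₂ + y₃] = 0.75·(-22.94) = -17.2050.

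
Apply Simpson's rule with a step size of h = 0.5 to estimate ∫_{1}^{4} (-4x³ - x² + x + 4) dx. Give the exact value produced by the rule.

-256.5

h = (4 − 1)/6 = 0.5.
Nodes x₀,…,x₆ = 1, 1.5, 2, 2.5, 3, 3.5, 4.
f(x) = -4x³ - x² + x + 4: f₀=0, f₁=-10.25, f₂=-30, f₃=-62.25, f₄=-110, f₅=-176.25, f₆=-264.
(h/3)·[f₀ + 4f₁ + 2f₂ + 4f₃ + 2f₄ + 4f₅ + f₆] = 0.166667·(-1539) = -256.5.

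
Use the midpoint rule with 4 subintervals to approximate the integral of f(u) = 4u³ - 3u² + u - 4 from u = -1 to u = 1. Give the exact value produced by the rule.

-9.875

h = (1 − (-1))/4 = 0.5.
Midpoints m₁,…,m₄ = -0.75, -0.25, 0.25, 0.75.
f(m₁)=-8.125, f(m₂)=-4.5, f(m₃)=-3.875, f(m₄)=-3.25.
h·[f(m₁) + f(m₂) + f(m₃) + f(m₄)] = 0.5·(-19.75) = -9.875.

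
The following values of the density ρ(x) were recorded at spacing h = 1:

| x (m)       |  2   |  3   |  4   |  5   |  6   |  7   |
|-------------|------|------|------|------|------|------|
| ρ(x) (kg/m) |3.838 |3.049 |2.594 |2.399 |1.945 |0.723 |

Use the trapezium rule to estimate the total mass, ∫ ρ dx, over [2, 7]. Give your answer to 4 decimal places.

12.2675

h = 1, n = 5.
(h/2)·[y₀ + 2y₁ + 2y₂ + 2y₃ + 2y₄ + y₅] = 0.5·(24.535) = 12.2675.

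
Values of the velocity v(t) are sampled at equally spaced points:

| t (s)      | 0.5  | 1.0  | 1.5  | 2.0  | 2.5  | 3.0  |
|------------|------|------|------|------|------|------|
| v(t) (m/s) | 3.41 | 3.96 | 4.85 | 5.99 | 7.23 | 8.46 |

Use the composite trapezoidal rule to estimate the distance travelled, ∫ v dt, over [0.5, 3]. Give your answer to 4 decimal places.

h = 0.5, n = 5.
(h/2)·[y₀ + 2y₁ + 2y₂ + 2y₃ + 2y₄ + y₅] = 0.25·(55.93) = 13.9825.

13.9825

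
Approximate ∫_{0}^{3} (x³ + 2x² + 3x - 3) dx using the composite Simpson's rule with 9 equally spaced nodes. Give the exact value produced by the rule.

h = (3 − 0)/8 = 0.375.
Nodes x₀,…,x₈ = 0, 0.375, 0.75, 1.125, 1.5, 1.875, 2.25, 2.625, 3.
f(x) = x³ + 2x² + 3x - 3: f₀=-3, f₁=-1.541015625, f₂=0.796875, f₃=4.330078125, f₄=9.375, f₅=16.248046875, f₆=25.265625, f₇=36.744140625, f₈=51.
(h/3)·[f₀ + 4f₁ + 2f₂ + 4f₃ + 2f₄ + 4f₅ + 2f₆ + 4f₇ + f₈] = 0.125·(342) = 42.75.

42.75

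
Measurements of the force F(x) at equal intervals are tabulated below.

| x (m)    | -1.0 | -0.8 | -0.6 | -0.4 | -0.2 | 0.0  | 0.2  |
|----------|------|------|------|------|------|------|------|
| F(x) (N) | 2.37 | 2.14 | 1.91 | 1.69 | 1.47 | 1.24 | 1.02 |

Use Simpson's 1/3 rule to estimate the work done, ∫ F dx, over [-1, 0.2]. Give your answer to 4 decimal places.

2.0287

h = 0.2, n = 6.
(h/3)·[y₀ + 4y₁ + 2y₂ + 4y₃ + 2y₄ + 4y₅ + y₆] = 0.066667·(30.43) = 2.0287.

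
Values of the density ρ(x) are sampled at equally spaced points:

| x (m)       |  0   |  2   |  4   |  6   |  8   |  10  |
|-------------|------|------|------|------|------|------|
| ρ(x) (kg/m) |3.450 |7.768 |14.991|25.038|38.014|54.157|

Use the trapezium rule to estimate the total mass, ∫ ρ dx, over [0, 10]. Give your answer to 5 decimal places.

229.22900

h = 2, n = 5.
(h/2)·[y₀ + 2y₁ + 2y₂ + 2y₃ + 2y₄ + y₅] = 1·(229.229) = 229.22900.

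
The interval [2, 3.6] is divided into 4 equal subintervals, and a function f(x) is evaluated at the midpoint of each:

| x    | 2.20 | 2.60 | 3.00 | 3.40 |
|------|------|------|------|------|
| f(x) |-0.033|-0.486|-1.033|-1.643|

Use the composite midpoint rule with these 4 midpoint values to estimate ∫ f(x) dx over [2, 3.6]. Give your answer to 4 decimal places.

h = 0.4, n = 4.
h·[y(m₁) + y(m₂) + y(m₃) + y(m₄)] = 0.4·(-3.195) = -1.2780.

-1.2780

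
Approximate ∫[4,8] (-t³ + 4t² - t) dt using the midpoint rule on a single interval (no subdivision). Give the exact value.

-312

M = (b−a)·f(6) = 4·(-78) = -312.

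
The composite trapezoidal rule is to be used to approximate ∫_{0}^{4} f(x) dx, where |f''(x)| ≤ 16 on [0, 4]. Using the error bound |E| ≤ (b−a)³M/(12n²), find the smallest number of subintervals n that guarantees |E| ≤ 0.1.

Need 1024/(12n²) ≤ 0.1.
n² ≥ 1024/(12·0.1) = 853.333 ⇒ n ≥ 29.2119, so the smallest n is 30.

30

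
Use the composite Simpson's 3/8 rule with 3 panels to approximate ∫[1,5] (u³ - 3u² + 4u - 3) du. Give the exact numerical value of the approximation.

h = (5 − 1)/3 = 1.333333.
Nodes u₀,…,u₃ = 1, 2.333333, 3.666667, 5.
f(u) = u³ - 3u² + 4u - 3: f₀=-1, f₁=2.703704, f₂=20.629630, f₃=67.
(3h/8)·[f₀ + 3f₁ + 3f₂ + f₃] = 0.5·(136) = 68.

68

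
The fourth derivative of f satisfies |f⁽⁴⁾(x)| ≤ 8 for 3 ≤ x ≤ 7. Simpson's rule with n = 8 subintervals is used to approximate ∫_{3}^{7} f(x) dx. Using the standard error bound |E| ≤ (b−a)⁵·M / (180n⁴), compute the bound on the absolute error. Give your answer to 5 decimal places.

|E| ≤ (4)⁵·8 / (180·8⁴) = 8192/737280 = 0.01111.

0.01111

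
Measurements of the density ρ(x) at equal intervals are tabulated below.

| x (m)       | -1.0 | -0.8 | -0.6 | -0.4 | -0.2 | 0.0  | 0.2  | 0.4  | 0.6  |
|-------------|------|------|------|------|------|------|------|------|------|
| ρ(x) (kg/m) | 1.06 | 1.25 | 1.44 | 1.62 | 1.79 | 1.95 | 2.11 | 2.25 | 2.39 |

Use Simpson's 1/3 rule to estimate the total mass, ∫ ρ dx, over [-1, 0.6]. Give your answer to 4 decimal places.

2.8273

h = 0.2, n = 8.
(h/3)·[y₀ + 4y₁ + 2y₂ + 4y₃ + 2y₄ + 4y₅ + 2y₆ + 4y₇ + y₈] = 0.066667·(42.41) = 2.8273.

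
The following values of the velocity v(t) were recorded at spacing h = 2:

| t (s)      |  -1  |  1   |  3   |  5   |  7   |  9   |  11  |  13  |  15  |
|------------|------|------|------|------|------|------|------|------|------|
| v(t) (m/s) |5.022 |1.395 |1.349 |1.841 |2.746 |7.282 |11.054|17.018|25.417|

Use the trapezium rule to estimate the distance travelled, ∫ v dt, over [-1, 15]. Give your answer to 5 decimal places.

h = 2, n = 8.
(h/2)·[y₀ + 2y₁ + 2y₂ + 2y₃ + 2y₄ + 2y₅ + 2y₆ + 2y₇ + y₈] = 1·(115.809) = 115.80900.

115.80900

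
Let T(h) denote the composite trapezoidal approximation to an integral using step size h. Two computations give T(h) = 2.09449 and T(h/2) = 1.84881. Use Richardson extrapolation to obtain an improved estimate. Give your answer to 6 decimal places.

R = (4·T(h/2) − T(h)) / 3 = (4·1.84881 − 2.09449)/3 = (5.30075)/3 = 1.766917.

1.766917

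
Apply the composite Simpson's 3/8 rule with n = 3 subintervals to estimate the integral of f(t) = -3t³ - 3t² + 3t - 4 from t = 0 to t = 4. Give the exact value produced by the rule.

-248

h = (4 − 0)/3 = 1.333333.
Nodes t₀,…,t₃ = 0, 1.333333, 2.666667, 4.
f(t) = -3t³ - 3t² + 3t - 4: f₀=-4, f₁=-12.444444, f₂=-74.222222, f₃=-232.
(3h/8)·[f₀ + 3f₁ + 3f₂ + f₃] = 0.5·(-496) = -248.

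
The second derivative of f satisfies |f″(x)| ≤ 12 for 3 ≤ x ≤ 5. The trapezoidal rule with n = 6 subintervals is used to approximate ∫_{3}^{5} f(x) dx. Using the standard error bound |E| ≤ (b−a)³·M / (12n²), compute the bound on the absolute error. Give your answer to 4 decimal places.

0.2222

|E| ≤ (2)³·12 / (12·6²) = 96/432 = 0.2222.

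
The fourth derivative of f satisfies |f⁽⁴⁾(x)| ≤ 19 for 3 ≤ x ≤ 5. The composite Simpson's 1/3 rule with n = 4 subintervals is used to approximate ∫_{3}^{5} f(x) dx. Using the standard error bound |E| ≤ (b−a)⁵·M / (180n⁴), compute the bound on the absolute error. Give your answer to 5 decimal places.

|E| ≤ (2)⁵·19 / (180·4⁴) = 608/46080 = 0.01319.

0.01319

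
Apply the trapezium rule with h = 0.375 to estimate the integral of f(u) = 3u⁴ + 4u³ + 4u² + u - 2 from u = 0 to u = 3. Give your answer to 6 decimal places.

h = (3 − 0)/8 = 0.375.
Nodes u₀,…,u₈ = 0, 0.375, 0.75, 1.125, 1.5, 1.875, 2.25, 2.625, 3.
f(u) = 3u⁴ + 4u³ + 4u² + u - 2: f₀=-2, f₁=-0.792236328125, f₂=3.63671875, f₃=14.688232421875, f₄=37.1875, f₅=77.383544921875, f₆=142.94921875, f₇=242.981201171875, f₈=388.
(h/2)·[f₀ + 2f₁ + 2f₂ + 2f₃ + 2f₄ + 2f₅ + 2f₆ + 2f₇ + f₈] = 0.1875·(1422.068359375) = 266.637817.

266.637817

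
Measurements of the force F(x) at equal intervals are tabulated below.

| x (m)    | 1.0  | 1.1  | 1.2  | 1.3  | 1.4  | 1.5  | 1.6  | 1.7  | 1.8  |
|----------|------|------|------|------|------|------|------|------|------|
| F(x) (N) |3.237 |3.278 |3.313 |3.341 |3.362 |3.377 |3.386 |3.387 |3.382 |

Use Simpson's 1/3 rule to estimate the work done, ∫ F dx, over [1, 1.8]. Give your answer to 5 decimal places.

2.67577

h = 0.1, n = 8.
(h/3)·[y₀ + 4y₁ + 2y₂ + 4y₃ + 2y₄ + 4y₅ + 2y₆ + 4y₇ + y₈] = 0.033333·(80.273) = 2.67577.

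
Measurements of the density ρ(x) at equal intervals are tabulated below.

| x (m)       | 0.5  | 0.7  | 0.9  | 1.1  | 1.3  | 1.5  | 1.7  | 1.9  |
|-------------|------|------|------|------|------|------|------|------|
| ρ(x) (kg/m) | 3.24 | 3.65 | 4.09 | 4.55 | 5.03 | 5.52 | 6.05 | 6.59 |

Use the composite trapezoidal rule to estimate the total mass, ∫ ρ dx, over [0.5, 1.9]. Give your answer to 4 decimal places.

h = 0.2, n = 7.
(h/2)·[y₀ + 2y₁ + 2y₂ + 2y₃ + 2y₄ + 2y₅ + 2y₆ + y₇] = 0.1·(67.61) = 6.7610.

6.7610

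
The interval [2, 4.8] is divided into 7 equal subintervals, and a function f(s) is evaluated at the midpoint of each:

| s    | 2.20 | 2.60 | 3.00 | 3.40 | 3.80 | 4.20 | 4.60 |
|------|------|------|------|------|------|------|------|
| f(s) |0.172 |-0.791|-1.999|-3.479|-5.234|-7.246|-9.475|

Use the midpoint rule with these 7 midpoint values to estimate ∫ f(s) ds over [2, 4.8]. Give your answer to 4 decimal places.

h = 0.4, n = 7.
h·[y(m₁) + y(m₂) + y(m₃) + y(m₄) + y(m₅) + y(m₆) + y(m₇)] = 0.4·(-28.052) = -11.2208.

-11.2208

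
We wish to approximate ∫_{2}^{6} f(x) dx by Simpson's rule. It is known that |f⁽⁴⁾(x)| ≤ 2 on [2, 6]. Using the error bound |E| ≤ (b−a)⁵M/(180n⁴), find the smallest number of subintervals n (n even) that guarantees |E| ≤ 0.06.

Need 2048/(180n⁴) ≤ 0.06.
n⁴ ≥ 2048/(180·0.06) = 189.63 ⇒ n ≥ 3.7109, so the smallest even n is 4. (n must be even for Simpson's rule.)

4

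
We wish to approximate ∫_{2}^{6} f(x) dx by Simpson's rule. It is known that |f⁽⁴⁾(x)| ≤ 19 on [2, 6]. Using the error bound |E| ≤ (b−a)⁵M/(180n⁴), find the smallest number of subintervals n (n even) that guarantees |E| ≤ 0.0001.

34

Need 19456/(180n⁴) ≤ 0.0001.
n⁴ ≥ 19456/(180·0.0001) = 1.08089e+06 ⇒ n ≥ 32.2437, so the smallest even n is 34. (n must be even for Simpson's rule.)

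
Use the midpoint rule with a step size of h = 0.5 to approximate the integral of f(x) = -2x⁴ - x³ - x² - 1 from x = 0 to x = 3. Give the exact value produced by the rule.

-126.8671875

h = (3 − 0)/6 = 0.5.
Midpoints m₁,…,m₆ = 0.25, 0.75, 1.25, 1.75, 2.25, 2.75.
f(m₁)=-1.0859375, f(m₂)=-2.6171875, f(m₃)=-9.3984375, f(m₄)=-28.1796875, f(m₅)=-68.7109375, f(m₆)=-143.7421875.
h·[f(m₁) + f(m₂) + f(m₃) + f(m₄) + f(m₅) + f(m₆)] = 0.5·(-253.734375) = -126.8671875.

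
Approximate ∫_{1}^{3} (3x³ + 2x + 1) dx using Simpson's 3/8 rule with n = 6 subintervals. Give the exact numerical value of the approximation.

70

h = (3 − 1)/6 = 0.333333.
Nodes x₀,…,x₆ = 1, 1.333333, 1.666667, 2, 2.333333, 2.666667, 3.
f(x) = 3x³ + 2x + 1: f₀=6, f₁=10.777778, f₂=18.222222, f₃=29, f₄=43.777778, f₅=63.222222, f₆=88.
(3h/8)·[f₀ + 3f₁ + 3f₂ + 2f₃ + 3f₄ + 3f₅ + f₆] = 0.125·(560) = 70.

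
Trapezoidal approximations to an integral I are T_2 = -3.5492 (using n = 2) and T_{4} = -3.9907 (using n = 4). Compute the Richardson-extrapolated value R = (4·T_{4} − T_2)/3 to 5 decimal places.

R = (4·T_{4} − T_2) / 3 = (4·(-3.9907) − (-3.5492))/3 = (-12.4136)/3 = -4.13787.

-4.13787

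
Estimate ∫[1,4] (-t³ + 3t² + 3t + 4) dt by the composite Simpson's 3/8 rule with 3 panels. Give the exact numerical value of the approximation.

h = (4 − 1)/3 = 1.
Nodes t₀,…,t₃ = 1, 2, 3, 4.
f(t) = -t³ + 3t² + 3t + 4: f₀=9, f₁=14, f₂=13, f₃=0.
(3h/8)·[f₀ + 3f₁ + 3f₂ + f₃] = 0.375·(90) = 33.75.

33.75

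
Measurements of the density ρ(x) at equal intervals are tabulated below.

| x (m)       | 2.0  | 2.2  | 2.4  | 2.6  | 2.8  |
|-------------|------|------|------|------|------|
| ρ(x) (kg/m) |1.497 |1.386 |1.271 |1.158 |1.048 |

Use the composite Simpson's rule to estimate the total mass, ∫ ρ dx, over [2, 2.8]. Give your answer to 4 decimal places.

h = 0.2, n = 4.
(h/3)·[y₀ + 4y₁ + 2y₂ + 4y₃ + y₄] = 0.066667·(15.263) = 1.0175.

1.0175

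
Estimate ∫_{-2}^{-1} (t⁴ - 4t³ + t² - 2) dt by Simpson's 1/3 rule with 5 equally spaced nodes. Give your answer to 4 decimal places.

h = (-1 − (-2))/4 = 0.25.
Nodes t₀,…,t₄ = -2, -1.75, -1.5, -1.25, -1.
f(t) = t⁴ - 4t³ + t² - 2: f₀=50, f₁=31.87890625, f₂=18.8125, f₃=9.81640625, f₄=4.
(h/3)·[f₀ + 4f₁ + 2f₂ + 4f₃ + f₄] = 0.083333·(258.40625) = 21.5339.

21.5339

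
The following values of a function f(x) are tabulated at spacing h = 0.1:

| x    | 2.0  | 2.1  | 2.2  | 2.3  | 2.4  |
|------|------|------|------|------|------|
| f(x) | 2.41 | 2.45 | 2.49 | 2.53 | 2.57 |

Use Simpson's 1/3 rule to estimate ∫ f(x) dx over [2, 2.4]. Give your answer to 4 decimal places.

h = 0.1, n = 4.
(h/3)·[y₀ + 4y₁ + 2y₂ + 4y₃ + y₄] = 0.033333·(29.88) = 0.9960.

0.9960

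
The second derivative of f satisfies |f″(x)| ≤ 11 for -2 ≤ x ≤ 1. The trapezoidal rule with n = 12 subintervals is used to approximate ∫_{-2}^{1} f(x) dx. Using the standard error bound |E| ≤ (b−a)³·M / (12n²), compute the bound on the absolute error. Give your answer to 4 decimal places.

0.1719

|E| ≤ (3)³·11 / (12·12²) = 297/1728 = 0.1719.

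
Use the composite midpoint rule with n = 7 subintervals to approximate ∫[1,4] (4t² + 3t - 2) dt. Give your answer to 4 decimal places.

100.3163

h = (4 − 1)/7 = 0.428571.
Midpoints m₁,…,m₇ = 1.214286, 1.642857, 2.071429, 2.5, 2.928571, 3.357143, 3.785714.
f(m₁)=7.540816, f(m₂)=13.724490, f(m₃)=21.377551, f(m₄)=30.5, f(m₅)=41.091837, f(m₆)=53.153061, f(m₇)=66.683673.
h·[f(m₁) + f(m₂) + f(m₃) + f(m₄) + f(m₅) + f(m₆) + f(m₇)] = 0.428571·(234.071429) = 100.3163.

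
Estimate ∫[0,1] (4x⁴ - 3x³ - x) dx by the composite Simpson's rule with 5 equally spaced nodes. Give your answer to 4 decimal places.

-0.4479

h = (1 − 0)/4 = 0.25.
Nodes x₀,…,x₄ = 0, 0.25, 0.5, 0.75, 1.
f(x) = 4x⁴ - 3x³ - x: f₀=0, f₁=-0.28125, f₂=-0.625, f₃=-0.75, f₄=0.
(h/3)·[f₀ + 4f₁ + 2f₂ + 4f₃ + f₄] = 0.083333·(-5.375) = -0.4479.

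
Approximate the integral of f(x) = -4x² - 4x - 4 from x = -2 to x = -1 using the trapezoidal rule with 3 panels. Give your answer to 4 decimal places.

h = (-1 − (-2))/3 = 0.333333.
Nodes x₀,…,x₃ = -2, -1.666667, -1.333333, -1.
f(x) = -4x² - 4x - 4: f₀=-12, f₁=-8.444444, f₂=-5.777778, f₃=-4.
(h/2)·[f₀ + 2f₁ + 2f₂ + f₃] = 0.166667·(-44.444444) = -7.4074.

-7.4074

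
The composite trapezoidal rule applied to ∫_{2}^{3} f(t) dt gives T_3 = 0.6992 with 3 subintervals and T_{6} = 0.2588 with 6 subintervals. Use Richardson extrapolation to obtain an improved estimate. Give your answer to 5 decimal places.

R = (4·T_{6} − T_3) / 3 = (4·0.2588 − 0.6992)/3 = (0.3360)/3 = 0.11200.

0.11200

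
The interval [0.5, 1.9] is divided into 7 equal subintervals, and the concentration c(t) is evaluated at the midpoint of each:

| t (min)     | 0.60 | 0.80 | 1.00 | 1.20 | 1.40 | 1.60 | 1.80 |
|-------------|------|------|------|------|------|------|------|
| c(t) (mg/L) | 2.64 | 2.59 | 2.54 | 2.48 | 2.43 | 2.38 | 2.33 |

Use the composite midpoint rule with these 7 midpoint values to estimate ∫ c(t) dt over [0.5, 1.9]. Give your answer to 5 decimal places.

3.47800

h = 0.2, n = 7.
h·[y(m₁) + y(m₂) + y(m₃) + y(m₄) + y(m₅) + y(m₆) + y(m₇)] = 0.2·(17.39) = 3.47800.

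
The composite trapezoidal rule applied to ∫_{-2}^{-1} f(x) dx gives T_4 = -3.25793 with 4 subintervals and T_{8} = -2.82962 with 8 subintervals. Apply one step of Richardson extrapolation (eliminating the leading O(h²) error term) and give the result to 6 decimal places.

R = (4·T_{8} − T_4) / 3 = (4·(-2.82962) − (-3.25793))/3 = (-8.06055)/3 = -2.686850.

-2.686850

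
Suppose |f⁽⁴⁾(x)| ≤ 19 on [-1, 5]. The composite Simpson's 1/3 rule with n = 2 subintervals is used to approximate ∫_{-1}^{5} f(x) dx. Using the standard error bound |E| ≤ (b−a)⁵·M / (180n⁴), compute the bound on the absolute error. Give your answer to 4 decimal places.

51.3000

|E| ≤ (6)⁵·19 / (180·2⁴) = 147744/2880 = 51.3000.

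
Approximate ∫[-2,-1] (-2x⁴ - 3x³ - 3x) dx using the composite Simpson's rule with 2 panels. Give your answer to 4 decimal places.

h = (-1 − (-2))/2 = 0.5.
Nodes x₀,…,x₂ = -2, -1.5, -1.
f(x) = -2x⁴ - 3x³ - 3x: f₀=-2, f₁=4.5, f₂=4.
(h/3)·[f₀ + 4f₁ + f₂] = 0.166667·(20) = 3.3333.

3.3333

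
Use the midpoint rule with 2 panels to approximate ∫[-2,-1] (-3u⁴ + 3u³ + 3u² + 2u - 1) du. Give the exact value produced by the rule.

h = (-1 − (-2))/2 = 0.5.
Midpoints m₁,…,m₂ = -1.75, -1.25.
f(m₁)=-39.52734375, f(m₂)=-11.99609375.
h·[f(m₁) + f(m₂)] = 0.5·(-51.5234375) = -25.76171875.

-25.76171875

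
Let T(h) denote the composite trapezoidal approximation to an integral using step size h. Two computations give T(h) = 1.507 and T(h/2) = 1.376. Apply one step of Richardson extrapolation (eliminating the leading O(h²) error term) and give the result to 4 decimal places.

R = (4·T(h/2) − T(h)) / 3 = (4·1.376 − 1.507)/3 = (3.997)/3 = 1.3323.

1.3323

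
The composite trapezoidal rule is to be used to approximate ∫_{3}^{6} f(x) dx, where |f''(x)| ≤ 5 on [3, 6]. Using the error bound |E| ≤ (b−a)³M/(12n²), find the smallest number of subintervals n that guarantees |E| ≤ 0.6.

Need 135/(12n²) ≤ 0.6.
n² ≥ 135/(12·0.6) = 18.75 ⇒ n ≥ 4.3301, so the smallest n is 5.

5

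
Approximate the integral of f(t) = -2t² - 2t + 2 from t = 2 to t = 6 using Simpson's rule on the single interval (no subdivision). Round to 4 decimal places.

S = (b−a)/6 · [f(2) + 4f(4) + f(6)] = 0.666667·[(-10) + 4·(-38) + (-82)] = -162.6667.

-162.6667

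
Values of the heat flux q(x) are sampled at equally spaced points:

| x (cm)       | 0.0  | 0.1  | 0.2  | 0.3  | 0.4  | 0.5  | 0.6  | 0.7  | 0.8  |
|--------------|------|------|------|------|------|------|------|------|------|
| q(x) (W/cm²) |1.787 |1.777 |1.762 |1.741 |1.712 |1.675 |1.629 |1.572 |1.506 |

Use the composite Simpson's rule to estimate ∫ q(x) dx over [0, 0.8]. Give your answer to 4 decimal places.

h = 0.1, n = 8.
(h/3)·[y₀ + 4y₁ + 2y₂ + 4y₃ + 2y₄ + 4y₅ + 2y₆ + 4y₇ + y₈] = 0.033333·(40.559) = 1.3520.

1.3520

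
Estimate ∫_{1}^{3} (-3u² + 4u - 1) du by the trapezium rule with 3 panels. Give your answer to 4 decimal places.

h = (3 − 1)/3 = 0.666667.
Nodes u₀,…,u₃ = 1, 1.666667, 2.333333, 3.
f(u) = -3u² + 4u - 1: f₀=0, f₁=-2.666667, f₂=-8, f₃=-16.
(h/2)·[f₀ + 2f₁ + 2f₂ + f₃] = 0.333333·(-37.333333) = -12.4444.

-12.4444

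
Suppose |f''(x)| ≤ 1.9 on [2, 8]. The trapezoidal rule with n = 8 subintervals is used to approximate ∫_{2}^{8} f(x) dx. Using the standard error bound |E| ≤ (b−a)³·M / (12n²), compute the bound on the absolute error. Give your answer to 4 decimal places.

0.5344

|E| ≤ (6)³·1.9 / (12·8²) = 410.4/768 = 0.5344.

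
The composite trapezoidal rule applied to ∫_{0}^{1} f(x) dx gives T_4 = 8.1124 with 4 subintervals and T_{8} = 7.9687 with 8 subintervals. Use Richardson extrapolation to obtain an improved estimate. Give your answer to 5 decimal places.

7.92080

R = (4·T_{8} − T_4) / 3 = (4·7.9687 − 8.1124)/3 = (23.7624)/3 = 7.92080.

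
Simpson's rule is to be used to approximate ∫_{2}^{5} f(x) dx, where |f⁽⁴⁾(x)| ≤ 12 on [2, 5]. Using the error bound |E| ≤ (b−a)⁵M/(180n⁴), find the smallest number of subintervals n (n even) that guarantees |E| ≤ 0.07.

4

Need 2916/(180n⁴) ≤ 0.07.
n⁴ ≥ 2916/(180·0.07) = 231.429 ⇒ n ≥ 3.9004, so the smallest even n is 4. (n must be even for Simpson's rule.)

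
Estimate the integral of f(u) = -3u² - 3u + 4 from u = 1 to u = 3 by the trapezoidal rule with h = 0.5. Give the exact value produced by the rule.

h = (3 − 1)/4 = 0.5.
Nodes u₀,…,u₄ = 1, 1.5, 2, 2.5, 3.
f(u) = -3u² - 3u + 4: f₀=-2, f₁=-7.25, f₂=-14, f₃=-22.25, f₄=-32.
(h/2)·[f₀ + 2f₁ + 2f₂ + 2f₃ + f₄] = 0.25·(-121) = -30.25.

-30.25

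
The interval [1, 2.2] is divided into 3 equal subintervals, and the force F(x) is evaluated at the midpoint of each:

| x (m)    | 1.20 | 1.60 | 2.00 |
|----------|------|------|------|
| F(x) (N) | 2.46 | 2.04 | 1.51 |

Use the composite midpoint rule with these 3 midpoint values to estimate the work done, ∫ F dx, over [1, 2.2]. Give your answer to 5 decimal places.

h = 0.4, n = 3.
h·[y(m₁) + y(m₂) + y(m₃)] = 0.4·(6.01) = 2.40400.

2.40400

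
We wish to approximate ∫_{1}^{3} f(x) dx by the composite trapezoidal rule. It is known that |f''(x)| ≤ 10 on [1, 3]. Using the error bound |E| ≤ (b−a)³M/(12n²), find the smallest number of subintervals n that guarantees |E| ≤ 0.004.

41

Need 80/(12n²) ≤ 0.004.
n² ≥ 80/(12·0.004) = 1666.67 ⇒ n ≥ 40.8248, so the smallest n is 41.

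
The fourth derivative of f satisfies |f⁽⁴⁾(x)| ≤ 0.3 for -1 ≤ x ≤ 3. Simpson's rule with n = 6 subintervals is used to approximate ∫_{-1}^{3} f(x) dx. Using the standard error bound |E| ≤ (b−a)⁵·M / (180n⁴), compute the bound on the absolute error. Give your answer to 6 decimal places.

|E| ≤ (4)⁵·0.3 / (180·6⁴) = 307.2/233280 = 0.001317.

0.001317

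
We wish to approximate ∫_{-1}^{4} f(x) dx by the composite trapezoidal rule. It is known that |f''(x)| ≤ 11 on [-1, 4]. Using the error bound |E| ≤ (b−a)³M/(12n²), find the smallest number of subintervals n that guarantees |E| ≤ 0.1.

Need 1375/(12n²) ≤ 0.1.
n² ≥ 1375/(12·0.1) = 1145.83 ⇒ n ≥ 33.8502, so the smallest n is 34.

34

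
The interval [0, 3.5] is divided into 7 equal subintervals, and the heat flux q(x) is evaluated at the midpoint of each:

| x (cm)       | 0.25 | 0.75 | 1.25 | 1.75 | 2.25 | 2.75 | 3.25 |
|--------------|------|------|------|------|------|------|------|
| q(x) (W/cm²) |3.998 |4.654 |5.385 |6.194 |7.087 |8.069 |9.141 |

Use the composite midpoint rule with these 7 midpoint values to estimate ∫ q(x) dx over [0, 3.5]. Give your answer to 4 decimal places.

h = 0.5, n = 7.
h·[y(m₁) + y(m₂) + y(m₃) + y(m₄) + y(m₅) + y(m₆) + y(m₇)] = 0.5·(44.528) = 22.2640.

22.2640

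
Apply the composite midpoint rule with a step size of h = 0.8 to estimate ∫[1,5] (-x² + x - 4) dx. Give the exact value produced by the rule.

-45.12

h = (5 − 1)/5 = 0.8.
Midpoints m₁,…,m₅ = 1.4, 2.2, 3, 3.8, 4.6.
f(m₁)=-4.56, f(m₂)=-6.64, f(m₃)=-10, f(m₄)=-14.64, f(m₅)=-20.56.
h·[f(m₁) + f(m₂) + f(m₃) + f(m₄) + f(m₅)] = 0.8·(-56.4) = -45.12.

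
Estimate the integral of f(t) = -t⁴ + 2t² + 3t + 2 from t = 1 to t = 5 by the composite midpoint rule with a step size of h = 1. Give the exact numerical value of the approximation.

-478.25

h = (5 − 1)/4 = 1.
Midpoints m₁,…,m₄ = 1.5, 2.5, 3.5, 4.5.
f(m₁)=5.9375, f(m₂)=-17.0625, f(m₃)=-113.0625, f(m₄)=-354.0625.
h·[f(m₁) + f(m₂) + f(m₃) + f(m₄)] = 1·(-478.25) = -478.25.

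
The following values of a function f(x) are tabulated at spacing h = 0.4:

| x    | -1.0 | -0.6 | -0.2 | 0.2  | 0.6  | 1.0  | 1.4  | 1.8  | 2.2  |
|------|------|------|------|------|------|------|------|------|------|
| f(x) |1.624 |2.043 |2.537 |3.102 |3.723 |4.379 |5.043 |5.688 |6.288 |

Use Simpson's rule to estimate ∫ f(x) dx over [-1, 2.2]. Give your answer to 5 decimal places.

12.18213

h = 0.4, n = 8.
(h/3)·[y₀ + 4y₁ + 2y₂ + 4y₃ + 2y₄ + 4y₅ + 2y₆ + 4y₇ + y₈] = 0.133333·(91.366) = 12.18213.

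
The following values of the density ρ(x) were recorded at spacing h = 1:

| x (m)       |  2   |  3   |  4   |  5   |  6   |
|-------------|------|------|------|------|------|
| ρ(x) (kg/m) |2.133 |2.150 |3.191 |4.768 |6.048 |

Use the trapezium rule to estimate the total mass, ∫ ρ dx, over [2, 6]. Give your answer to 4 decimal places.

h = 1, n = 4.
(h/2)·[y₀ + 2y₁ + 2y₂ + 2y₃ + y₄] = 0.5·(28.399) = 14.1995.

14.1995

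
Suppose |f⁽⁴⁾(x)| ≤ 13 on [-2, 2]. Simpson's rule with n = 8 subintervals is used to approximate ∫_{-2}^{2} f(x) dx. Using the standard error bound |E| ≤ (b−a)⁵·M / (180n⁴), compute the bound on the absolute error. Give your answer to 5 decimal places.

|E| ≤ (4)⁵·13 / (180·8⁴) = 13312/737280 = 0.01806.

0.01806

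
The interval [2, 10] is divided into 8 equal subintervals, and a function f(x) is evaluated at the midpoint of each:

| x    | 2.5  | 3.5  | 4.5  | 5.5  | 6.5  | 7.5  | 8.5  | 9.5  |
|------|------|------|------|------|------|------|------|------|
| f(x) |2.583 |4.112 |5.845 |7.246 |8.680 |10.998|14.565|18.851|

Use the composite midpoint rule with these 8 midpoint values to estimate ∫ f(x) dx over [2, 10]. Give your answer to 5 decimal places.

72.88000

h = 1, n = 8.
h·[y(m₁) + y(m₂) + y(m₃) + y(m₄) + y(m₅) + y(m₆) + y(m₇) + y(m₈)] = 1·(72.880) = 72.88000.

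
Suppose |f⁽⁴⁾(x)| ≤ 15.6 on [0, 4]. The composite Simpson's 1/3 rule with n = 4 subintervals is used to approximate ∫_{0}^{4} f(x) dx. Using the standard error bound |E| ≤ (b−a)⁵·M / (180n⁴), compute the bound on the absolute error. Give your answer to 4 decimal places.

|E| ≤ (4)⁵·15.6 / (180·4⁴) = 15974.4/46080 = 0.3467.

0.3467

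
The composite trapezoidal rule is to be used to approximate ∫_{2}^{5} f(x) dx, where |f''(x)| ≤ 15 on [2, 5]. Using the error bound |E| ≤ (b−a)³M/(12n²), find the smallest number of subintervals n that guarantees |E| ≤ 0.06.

Need 405/(12n²) ≤ 0.06.
n² ≥ 405/(12·0.06) = 562.5 ⇒ n ≥ 23.7171, so the smallest n is 24.

24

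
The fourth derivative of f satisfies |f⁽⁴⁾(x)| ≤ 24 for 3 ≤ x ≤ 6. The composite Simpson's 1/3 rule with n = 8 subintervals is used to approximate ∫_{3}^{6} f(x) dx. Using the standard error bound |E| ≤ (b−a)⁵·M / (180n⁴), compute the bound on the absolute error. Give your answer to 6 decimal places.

0.007910

|E| ≤ (3)⁵·24 / (180·8⁴) = 5832/737280 = 0.007910.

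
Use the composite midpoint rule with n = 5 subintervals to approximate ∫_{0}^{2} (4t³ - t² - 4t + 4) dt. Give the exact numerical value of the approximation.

13.04

h = (2 − 0)/5 = 0.4.
Midpoints m₁,…,m₅ = 0.2, 0.6, 1, 1.4, 1.8.
f(m₁)=3.192, f(m₂)=2.104, f(m₃)=3, f(m₄)=7.416, f(m₅)=16.888.
h·[f(m₁) + f(m₂) + f(m₃) + f(m₄) + f(m₅)] = 0.4·(32.6) = 13.04.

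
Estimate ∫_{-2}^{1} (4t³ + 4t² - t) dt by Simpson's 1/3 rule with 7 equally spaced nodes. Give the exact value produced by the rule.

h = (1 − (-2))/6 = 0.5.
Nodes t₀,…,t₆ = -2, -1.5, -1, -0.5, 0, 0.5, 1.
f(t) = 4t³ + 4t² - t: f₀=-14, f₁=-3, f₂=1, f₃=1, f₄=0, f₅=1, f₆=7.
(h/3)·[f₀ + 4f₁ + 2f₂ + 4f₃ + 2f₄ + 4f₅ + f₆] = 0.166667·(-9) = -1.5.

-1.5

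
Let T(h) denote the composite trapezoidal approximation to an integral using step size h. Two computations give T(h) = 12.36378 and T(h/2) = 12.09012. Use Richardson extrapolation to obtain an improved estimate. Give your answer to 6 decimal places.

11.998900

R = (4·T(h/2) − T(h)) / 3 = (4·12.09012 − 12.36378)/3 = (35.99670)/3 = 11.998900.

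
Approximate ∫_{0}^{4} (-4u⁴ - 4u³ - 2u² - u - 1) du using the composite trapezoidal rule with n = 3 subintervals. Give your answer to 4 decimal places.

-1310.6996

h = (4 − 0)/3 = 1.333333.
Nodes u₀,…,u₃ = 0, 1.333333, 2.666667, 4.
f(u) = -4u⁴ - 4u³ - 2u² - u - 1: f₀=-1, f₁=-28.012346, f₂=-296.012346, f₃=-1317.
(h/2)·[f₀ + 2f₁ + 2f₂ + f₃] = 0.666667·(-1966.049383) = -1310.6996.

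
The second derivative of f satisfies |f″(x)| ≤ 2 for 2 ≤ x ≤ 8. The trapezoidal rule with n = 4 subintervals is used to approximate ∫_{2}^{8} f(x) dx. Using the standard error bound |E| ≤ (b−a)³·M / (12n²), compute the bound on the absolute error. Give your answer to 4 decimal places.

2.2500

|E| ≤ (6)³·2 / (12·4²) = 432/192 = 2.2500.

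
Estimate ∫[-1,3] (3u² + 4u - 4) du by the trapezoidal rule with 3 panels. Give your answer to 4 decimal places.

31.5556

h = (3 − (-1))/3 = 1.333333.
Nodes u₀,…,u₃ = -1, 0.333333, 1.666667, 3.
f(u) = 3u² + 4u - 4: f₀=-5, f₁=-2.333333, f₂=11, f₃=35.
(h/2)·[f₀ + 2f₁ + 2f₂ + f₃] = 0.666667·(47.333333) = 31.5556.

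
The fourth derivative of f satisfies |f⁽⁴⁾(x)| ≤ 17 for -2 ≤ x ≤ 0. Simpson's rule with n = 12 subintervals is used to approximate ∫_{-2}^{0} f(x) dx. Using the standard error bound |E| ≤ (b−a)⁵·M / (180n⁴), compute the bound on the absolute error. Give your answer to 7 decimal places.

0.0001457

|E| ≤ (2)⁵·17 / (180·12⁴) = 544/3732480 = 0.0001457.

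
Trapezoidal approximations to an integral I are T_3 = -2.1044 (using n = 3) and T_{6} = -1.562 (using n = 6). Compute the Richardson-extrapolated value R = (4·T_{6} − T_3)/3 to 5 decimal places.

R = (4·T_{6} − T_3) / 3 = (4·(-1.562) − (-2.1044))/3 = (-4.1436)/3 = -1.38120.

-1.38120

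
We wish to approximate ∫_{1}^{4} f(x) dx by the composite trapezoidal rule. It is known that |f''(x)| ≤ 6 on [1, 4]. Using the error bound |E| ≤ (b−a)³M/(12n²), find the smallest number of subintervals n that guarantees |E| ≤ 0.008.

42

Need 162/(12n²) ≤ 0.008.
n² ≥ 162/(12·0.008) = 1687.5 ⇒ n ≥ 41.0792, so the smallest n is 42.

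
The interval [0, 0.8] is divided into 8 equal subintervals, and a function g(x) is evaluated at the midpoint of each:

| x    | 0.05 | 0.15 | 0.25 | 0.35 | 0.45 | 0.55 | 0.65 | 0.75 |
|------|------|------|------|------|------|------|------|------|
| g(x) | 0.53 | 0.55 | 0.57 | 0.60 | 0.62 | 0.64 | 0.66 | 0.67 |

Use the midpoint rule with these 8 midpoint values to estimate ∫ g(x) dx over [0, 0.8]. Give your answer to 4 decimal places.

0.4840

h = 0.1, n = 8.
h·[y(m₁) + y(m₂) + y(m₃) + y(m₄) + y(m₅) + y(m₆) + y(m₇) + y(m₈)] = 0.1·(4.84) = 0.4840.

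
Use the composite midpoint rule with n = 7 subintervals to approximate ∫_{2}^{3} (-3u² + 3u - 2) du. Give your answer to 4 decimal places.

h = (3 − 2)/7 = 0.142857.
Midpoints m₁,…,m₇ = 2.071429, 2.214286, 2.357143, 2.5, 2.642857, 2.785714, 2.928571.
f(m₁)=-8.658163, f(m₂)=-10.066327, f(m₃)=-11.596939, f(m₄)=-13.25, f(m₅)=-15.025510, f(m₆)=-16.923469, f(m₇)=-18.943878.
h·[f(m₁) + f(m₂) + f(m₃) + f(m₄) + f(m₅) + f(m₆) + f(m₇)] = 0.142857·(-94.464286) = -13.4949.

-13.4949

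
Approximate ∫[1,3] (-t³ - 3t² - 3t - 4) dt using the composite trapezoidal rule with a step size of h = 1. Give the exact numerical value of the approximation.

h = (3 − 1)/2 = 1.
Nodes t₀,…,t₂ = 1, 2, 3.
f(t) = -t³ - 3t² - 3t - 4: f₀=-11, f₁=-30, f₂=-67.
(h/2)·[f₀ + 2f₁ + f₂] = 0.5·(-138) = -69.

-69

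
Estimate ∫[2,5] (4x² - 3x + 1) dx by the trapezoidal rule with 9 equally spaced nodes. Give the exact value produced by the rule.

127.78125

h = (5 − 2)/8 = 0.375.
Nodes x₀,…,x₈ = 2, 2.375, 2.75, 3.125, 3.5, 3.875, 4.25, 4.625, 5.
f(x) = 4x² - 3x + 1: f₀=11, f₁=16.4375, f₂=23, f₃=30.6875, f₄=39.5, f₅=49.4375, f₆=60.5, f₇=72.6875, f₈=86.
(h/2)·[f₀ + 2f₁ + 2f₂ + 2f₃ + 2f₄ + 2f₅ + 2f₆ + 2f₇ + f₈] = 0.1875·(681.5) = 127.78125.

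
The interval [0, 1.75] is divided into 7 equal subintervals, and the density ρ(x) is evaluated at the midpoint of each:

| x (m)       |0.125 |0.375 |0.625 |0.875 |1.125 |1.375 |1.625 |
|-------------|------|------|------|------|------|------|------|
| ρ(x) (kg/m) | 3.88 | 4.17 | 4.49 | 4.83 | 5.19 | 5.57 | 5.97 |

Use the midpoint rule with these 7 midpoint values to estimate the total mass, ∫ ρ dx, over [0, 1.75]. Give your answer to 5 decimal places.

h = 0.25, n = 7.
h·[y(m₁) + y(m₂) + y(m₃) + y(m₄) + y(m₅) + y(m₆) + y(m₇)] = 0.25·(34.10) = 8.52500.

8.52500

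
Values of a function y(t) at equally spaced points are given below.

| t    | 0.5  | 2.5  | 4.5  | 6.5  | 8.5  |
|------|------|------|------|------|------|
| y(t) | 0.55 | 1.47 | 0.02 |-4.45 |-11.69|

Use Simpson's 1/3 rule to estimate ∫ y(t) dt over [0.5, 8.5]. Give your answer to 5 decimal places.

h = 2, n = 4.
(h/3)·[y₀ + 4y₁ + 2y₂ + 4y₃ + y₄] = 0.666667·(-23.02) = -15.34667.

-15.34667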